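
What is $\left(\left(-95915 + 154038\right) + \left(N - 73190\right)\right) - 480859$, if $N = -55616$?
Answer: $-551542$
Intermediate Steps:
$\left(\left(-95915 + 154038\right) + \left(N - 73190\right)\right) - 480859 = \left(\left(-95915 + 154038\right) - 128806\right) - 480859 = \left(58123 - 128806\right) - 480859 = -70683 - 480859 = -551542$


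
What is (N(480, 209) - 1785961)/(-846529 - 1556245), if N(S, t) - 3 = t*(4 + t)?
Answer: 1741441/2402774 ≈ 0.72476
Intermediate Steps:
N(S, t) = 3 + t*(4 + t)
(N(480, 209) - 1785961)/(-846529 - 1556245) = ((3 + 209² + 4*209) - 1785961)/(-846529 - 1556245) = ((3 + 43681 + 836) - 1785961)/(-2402774) = (44520 - 1785961)*(-1/2402774) = -1741441*(-1/2402774) = 1741441/2402774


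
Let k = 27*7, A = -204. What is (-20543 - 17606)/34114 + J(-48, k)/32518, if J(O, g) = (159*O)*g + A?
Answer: -25227579755/554659526 ≈ -45.483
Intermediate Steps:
k = 189
J(O, g) = -204 + 159*O*g (J(O, g) = (159*O)*g - 204 = 159*O*g - 204 = -204 + 159*O*g)
(-20543 - 17606)/34114 + J(-48, k)/32518 = (-20543 - 17606)/34114 + (-204 + 159*(-48)*189)/32518 = -38149*1/34114 + (-204 - 1442448)*(1/32518) = -38149/34114 - 1442652*1/32518 = -38149/34114 - 721326/16259 = -25227579755/554659526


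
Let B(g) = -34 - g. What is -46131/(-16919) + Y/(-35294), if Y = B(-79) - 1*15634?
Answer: 270271115/85305598 ≈ 3.1683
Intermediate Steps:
Y = -15589 (Y = (-34 - 1*(-79)) - 1*15634 = (-34 + 79) - 15634 = 45 - 15634 = -15589)
-46131/(-16919) + Y/(-35294) = -46131/(-16919) - 15589/(-35294) = -46131*(-1/16919) - 15589*(-1/35294) = 46131/16919 + 2227/5042 = 270271115/85305598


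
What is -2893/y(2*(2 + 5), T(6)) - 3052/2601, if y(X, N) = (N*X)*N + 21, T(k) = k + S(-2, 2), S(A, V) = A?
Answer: -8272433/637245 ≈ -12.982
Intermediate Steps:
T(k) = -2 + k (T(k) = k - 2 = -2 + k)
y(X, N) = 21 + X*N² (y(X, N) = X*N² + 21 = 21 + X*N²)
-2893/y(2*(2 + 5), T(6)) - 3052/2601 = -2893/(21 + (2*(2 + 5))*(-2 + 6)²) - 3052/2601 = -2893/(21 + (2*7)*4²) - 3052*1/2601 = -2893/(21 + 14*16) - 3052/2601 = -2893/(21 + 224) - 3052/2601 = -2893/245 - 3052/2601 = -8272433/637245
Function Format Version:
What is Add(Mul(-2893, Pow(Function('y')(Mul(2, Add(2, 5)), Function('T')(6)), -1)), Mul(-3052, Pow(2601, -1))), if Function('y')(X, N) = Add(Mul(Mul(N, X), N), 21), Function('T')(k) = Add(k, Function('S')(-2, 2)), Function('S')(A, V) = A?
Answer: Rational(-8272433, 637245) ≈ -12.982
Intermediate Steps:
Function('T')(k) = Add(-2, k) (Function('T')(k) = Add(k, -2) = Add(-2, k))
Function('y')(X, N) = Add(21, Mul(X, Pow(N, 2))) (Function('y')(X, N) = Add(Mul(X, Pow(N, 2)), 21) = Add(21, Mul(X, Pow(N, 2))))
Add(Mul(-2893, Pow(Function('y')(Mul(2, Add(2, 5)), Function('T')(6)), -1)), Mul(-3052, Pow(2601, -1))) = Add(Mul(-2893, Pow(Add(21, Mul(Mul(2, Add(2, 5)), Pow(Add(-2, 6), 2))), -1)), Mul(-3052, Pow(2601, -1))) = Add(Mul(-2893, Pow(Add(21, Mul(Mul(2, 7), Pow(4, 2))), -1)), Mul(-3052, Rational(1, 2601))) = Add(Mul(-2893, Pow(Add(21, Mul(14, 16)), -1)), Rational(-3052, 2601)) = Add(Mul(-2893, Pow(Add(21, 224), -1)), Rational(-3052, 2601)) = Add(Mul(-2893, Pow(245, -1)), Rational(-3052, 2601)) = Add(Mul(-2893, Rational(1, 245)), Rational(-3052, 2601)) = Add(Rational(-2893, 245), Rational(-3052, 2601)) = Rational(-8272433, 637245)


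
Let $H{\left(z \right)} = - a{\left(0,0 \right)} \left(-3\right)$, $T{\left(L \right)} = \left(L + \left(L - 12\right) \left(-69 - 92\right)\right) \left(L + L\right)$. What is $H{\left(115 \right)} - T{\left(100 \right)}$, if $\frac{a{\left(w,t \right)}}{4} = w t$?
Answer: $2813600$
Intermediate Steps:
$a{\left(w,t \right)} = 4 t w$ ($a{\left(w,t \right)} = 4 w t = 4 t w$)
$T{\left(L \right)} = 2 L \left(1932 - 160 L\right)$ ($T{\left(L \right)} = \left(L + \left(-12 + L\right) \left(-161\right)\right) 2 L = \left(L - \left(-1932 + 161 L\right)\right) 2 L = \left(1932 - 160 L\right) 2 L = 2 L \left(1932 - 160 L\right)$)
$H{\left(z \right)} = 0$ ($H{\left(z \right)} = - 4 \cdot 0 \cdot 0 \left(-3\right) = \left(-1\right) 0 \left(-3\right) = 0 \left(-3\right) = 0$)
$H{\left(115 \right)} - T{\left(100 \right)} = 0 - 8 \cdot 100 \left(483 - 4000\right) = 0 - 8 \cdot 100 \left(-3517\right) = 0 - -2813600 = 0 + 2813600 = 2813600$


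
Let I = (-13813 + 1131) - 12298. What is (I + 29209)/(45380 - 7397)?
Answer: 4229/37983 ≈ 0.11134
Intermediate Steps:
I = -24980 (I = -12682 - 12298 = -24980)
(I + 29209)/(45380 - 7397) = (-24980 + 29209)/(45380 - 7397) = 4229/37983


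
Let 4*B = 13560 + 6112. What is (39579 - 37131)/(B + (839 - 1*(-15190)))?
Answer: 2448/20947 ≈ 0.11687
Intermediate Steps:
B = 4918 (B = (13560 + 6112)/4 = (¼)*19672 = 4918)
(39579 - 37131)/(B + (839 - 1*(-15190))) = (39579 - 37131)/(4918 + (839 - 1*(-15190))) = 2448/(4918 + (839 + 15190)) = 2448/(4918 + 16029) = 2448/20947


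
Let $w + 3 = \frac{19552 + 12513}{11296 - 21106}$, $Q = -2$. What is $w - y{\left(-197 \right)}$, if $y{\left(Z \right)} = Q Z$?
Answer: $- \frac{785327}{1962} \approx -400.27$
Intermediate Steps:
$w = - \frac{12299}{1962}$ ($w = -3 + \frac{19552 + 12513}{11296 - 21106} = -3 + \frac{32065}{-9810} = -3 + 32065 \left(- \frac{1}{9810}\right) = -3 - \frac{6413}{1962} = - \frac{12299}{1962} \approx -6.2686$)
$y{\left(Z \right)} = - 2 Z$
$w - y{\left(-197 \right)} = - \frac{12299}{1962} - \left(-2\right) \left(-197\right) = - \frac{12299}{1962} - 394 = - \frac{785327}{1962}$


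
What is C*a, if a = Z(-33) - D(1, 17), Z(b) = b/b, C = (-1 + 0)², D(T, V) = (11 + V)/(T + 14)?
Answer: -13/15 ≈ -0.86667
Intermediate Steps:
D(T, V) = (11 + V)/(14 + T)
C = 1 (C = (-1)² = 1)
Z(b) = 1
a = -13/15 (a = 1 - (11 + 17)/(14 + 1) = 1 - 28/15 = -13/15 ≈ -0.86667)
C*a = 1*(-13/15) = -13/15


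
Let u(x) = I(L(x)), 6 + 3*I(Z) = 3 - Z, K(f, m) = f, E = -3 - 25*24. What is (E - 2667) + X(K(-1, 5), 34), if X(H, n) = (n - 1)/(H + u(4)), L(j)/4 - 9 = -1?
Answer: -124359/38 ≈ -3272.6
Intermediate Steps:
L(j) = 32 (L(j) = 36 + 4*(-1) = 36 - 4 = 32)
E = -603 (E = -3 - 600 = -603)
I(Z) = -1 - Z/3 (I(Z) = -2 + (3 - Z)/3 = -2 + (1 - Z/3) = -1 - Z/3)
u(x) = -35/3 (u(x) = -1 - ⅓*32 = -1 - 32/3 = -35/3)
X(H, n) = (-1 + n)/(-35/3 + H) (X(H, n) = (n - 1)/(H - 35/3) = (-1 + n)/(-35/3 + H))
(E - 2667) + X(K(-1, 5), 34) = (-603 - 2667) + 3*(-1 + 34)/(-35 + 3*(-1)) = -3270 + 3*33/(-35 - 3) = -3270 + 3*33/(-38) = -3270 + 3*(-1/38)*33 = -3270 - 99/38 = -124359/38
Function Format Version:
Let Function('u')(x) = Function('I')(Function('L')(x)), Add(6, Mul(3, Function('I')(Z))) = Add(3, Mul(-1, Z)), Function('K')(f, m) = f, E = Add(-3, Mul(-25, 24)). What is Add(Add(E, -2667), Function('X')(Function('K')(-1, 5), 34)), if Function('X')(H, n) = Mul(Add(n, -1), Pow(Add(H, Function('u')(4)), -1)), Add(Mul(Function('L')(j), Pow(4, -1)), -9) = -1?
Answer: Rational(-124359, 38) ≈ -3272.6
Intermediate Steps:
Function('L')(j) = 32 (Function('L')(j) = Add(36, Mul(4, -1)) = Add(36, -4) = 32)
E = -603 (E = Add(-3, -600) = -603)
Function('I')(Z) = Add(-1, Mul(Rational(-1, 3), Z)) (Function('I')(Z) = Add(-2, Mul(Rational(1, 3), Add(3, Mul(-1, Z)))) = Add(-2, Add(1, Mul(Rational(-1, 3), Z))) = Add(-1, Mul(Rational(-1, 3), Z)))
Function('u')(x) = Rational(-35, 3) (Function('u')(x) = Add(-1, Mul(Rational(-1, 3), 32)) = Add(-1, Rational(-32, 3)) = Rational(-35, 3))
Function('X')(H, n) = Mul(Pow(Add(Rational(-35, 3), H), -1), Add(-1, n)) (Function('X')(H, n) = Mul(Add(n, -1), Pow(Add(H, Rational(-35, 3)), -1)) = Mul(Add(-1, n), Pow(Add(Rational(-35, 3), H), -1)) = Mul(Pow(Add(Rational(-35, 3), H), -1), Add(-1, n)))
Add(Add(E, -2667), Function('X')(Function('K')(-1, 5), 34)) = Add(Add(-603, -2667), Mul(3, Pow(Add(-35, Mul(3, -1)), -1), Add(-1, 34))) = Add(-3270, Mul(3, Pow(Add(-35, -3), -1), 33)) = Add(-3270, Mul(3, Pow(-38, -1), 33)) = Add(-3270, Mul(3, Rational(-1, 38), 33)) = Add(-3270, Rational(-99, 38)) = Rational(-124359, 38)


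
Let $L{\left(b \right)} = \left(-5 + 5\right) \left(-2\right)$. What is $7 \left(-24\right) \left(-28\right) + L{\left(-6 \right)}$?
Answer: $4704$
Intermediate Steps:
$L{\left(b \right)} = 0$ ($L{\left(b \right)} = 0 \left(-2\right) = 0$)
$7 \left(-24\right) \left(-28\right) + L{\left(-6 \right)} = 7 \left(-24\right) \left(-28\right) + 0 = \left(-168\right) \left(-28\right) + 0 = 4704 + 0 = 4704$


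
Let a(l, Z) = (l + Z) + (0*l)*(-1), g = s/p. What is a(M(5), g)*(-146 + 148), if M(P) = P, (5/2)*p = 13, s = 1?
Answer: 135/13 ≈ 10.385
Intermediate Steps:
p = 26/5 (p = (⅖)*13 = 26/5 ≈ 5.2000)
g = 5/26 (g = 1/(26/5) = 1*(5/26) = 5/26 ≈ 0.19231)
a(l, Z) = Z + l (a(l, Z) = (Z + l) + 0*(-1) = (Z + l) + 0 = Z + l)
a(M(5), g)*(-146 + 148) = (5/26 + 5)*(-146 + 148) = (135/26)*2 = 135/13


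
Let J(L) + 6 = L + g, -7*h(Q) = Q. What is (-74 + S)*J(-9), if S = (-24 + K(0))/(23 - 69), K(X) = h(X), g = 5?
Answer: 16900/23 ≈ 734.78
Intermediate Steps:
h(Q) = -Q/7
K(X) = -X/7
S = 12/23 (S = (-24 - ⅐*0)/(23 - 69) = (-24 + 0)/(-46) = -24*(-1/46) = 12/23 ≈ 0.52174)
J(L) = -1 + L (J(L) = -6 + (L + 5) = -6 + (5 + L) = -1 + L)
(-74 + S)*J(-9) = (-74 + 12/23)*(-1 - 9) = -1690/23*(-10) = 16900/23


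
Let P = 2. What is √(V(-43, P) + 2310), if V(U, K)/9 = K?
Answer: 2*√582 ≈ 48.249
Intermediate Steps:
V(U, K) = 9*K
√(V(-43, P) + 2310) = √(9*2 + 2310) = √(18 + 2310) = √2328 = 2*√582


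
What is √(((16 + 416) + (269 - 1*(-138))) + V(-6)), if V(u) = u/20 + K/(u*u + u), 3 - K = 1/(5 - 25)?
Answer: √3019686/60 ≈ 28.962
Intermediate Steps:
K = 61/20 (K = 3 - 1/(5 - 25) = 3 - 1/(-20) = 3 - 1*(-1/20) = 3 + 1/20 = 61/20 ≈ 3.0500)
V(u) = u/20 + 61/(20*(u + u²)) (V(u) = u/20 + 61/(20*(u*u + u)) = u*(1/20) + 61/(20*(u² + u)) = u/20 + 61/(20*(u + u²)))
√(((16 + 416) + (269 - 1*(-138))) + V(-6)) = √(((16 + 416) + (269 - 1*(-138))) + (1/20)*(61 + (-6)² + (-6)³)/(-6*(1 - 6))) = √((432 + (269 + 138)) + (1/20)*(-⅙)*(61 + 36 - 216)/(-5)) = √((432 + 407) + (1/20)*(-⅙)*(-⅕)*(-119)) = √(839 - 119/600) = √(503281/600) = √3019686/60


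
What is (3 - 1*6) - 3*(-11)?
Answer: 30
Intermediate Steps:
(3 - 1*6) - 3*(-11) = (3 - 6) + 33 = -3 + 33 = 30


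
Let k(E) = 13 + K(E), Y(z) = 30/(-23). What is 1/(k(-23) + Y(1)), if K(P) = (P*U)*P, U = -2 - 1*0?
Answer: -23/24065 ≈ -0.00095574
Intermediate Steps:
U = -2 (U = -2 + 0 = -2)
K(P) = -2*P² (K(P) = (P*(-2))*P = (-2*P)*P = -2*P²)
Y(z) = -30/23 (Y(z) = 30*(-1/23) = -30/23)
k(E) = 13 - 2*E²
1/(k(-23) + Y(1)) = 1/((13 - 2*(-23)²) - 30/23) = 1/((13 - 2*529) - 30/23) = 1/((13 - 1058) - 30/23) = 1/(-1045 - 30/23) = 1/(-24065/23) = -23/24065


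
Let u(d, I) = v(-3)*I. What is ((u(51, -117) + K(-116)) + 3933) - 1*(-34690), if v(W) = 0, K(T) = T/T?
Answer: 38624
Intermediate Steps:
K(T) = 1
u(d, I) = 0 (u(d, I) = 0*I = 0)
((u(51, -117) + K(-116)) + 3933) - 1*(-34690) = ((0 + 1) + 3933) - 1*(-34690) = (1 + 3933) + 34690 = 3934 + 34690 = 38624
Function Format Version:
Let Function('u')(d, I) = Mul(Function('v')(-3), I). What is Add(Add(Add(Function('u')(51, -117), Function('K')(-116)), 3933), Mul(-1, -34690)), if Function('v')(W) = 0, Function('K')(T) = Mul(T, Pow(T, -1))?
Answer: 38624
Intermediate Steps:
Function('K')(T) = 1
Function('u')(d, I) = 0 (Function('u')(d, I) = Mul(0, I) = 0)
Add(Add(Add(Function('u')(51, -117), Function('K')(-116)), 3933), Mul(-1, -34690)) = Add(Add(Add(0, 1), 3933), Mul(-1, -34690)) = Add(Add(1, 3933), 34690) = Add(3934, 34690) = 38624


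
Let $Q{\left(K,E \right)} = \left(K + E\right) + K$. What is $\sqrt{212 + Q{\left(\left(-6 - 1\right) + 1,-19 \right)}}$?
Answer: $\sqrt{181} \approx 13.454$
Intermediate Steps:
$Q{\left(K,E \right)} = E + 2 K$ ($Q{\left(K,E \right)} = \left(E + K\right) + K = E + 2 K$)
$\sqrt{212 + Q{\left(\left(-6 - 1\right) + 1,-19 \right)}} = \sqrt{212 - \left(19 - 2 \left(\left(-6 - 1\right) + 1\right)\right)} = \sqrt{212 - \left(19 - 2 \left(-7 + 1\right)\right)} = \sqrt{212 + \left(-19 + 2 \left(-6\right)\right)} = \sqrt{212 - 31} = \sqrt{181}$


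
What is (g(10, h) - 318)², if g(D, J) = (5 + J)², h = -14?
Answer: 56169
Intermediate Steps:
(g(10, h) - 318)² = ((5 - 14)² - 318)² = ((-9)² - 318)² = (81 - 318)² = (-237)² = 56169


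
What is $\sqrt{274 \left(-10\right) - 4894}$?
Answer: $i \sqrt{7634} \approx 87.373 i$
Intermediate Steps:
$\sqrt{274 \left(-10\right) - 4894} = \sqrt{-2740 - 4894} = \sqrt{-7634} = i \sqrt{7634}$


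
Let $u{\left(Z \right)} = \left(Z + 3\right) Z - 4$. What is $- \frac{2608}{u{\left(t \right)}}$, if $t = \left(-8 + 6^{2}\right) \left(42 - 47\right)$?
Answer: $- \frac{326}{2397} \approx -0.136$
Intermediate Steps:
$t = -140$ ($t = \left(-8 + 36\right) \left(-5\right) = 28 \left(-5\right) = -140$)
$u{\left(Z \right)} = -4 + Z \left(3 + Z\right)$ ($u{\left(Z \right)} = \left(3 + Z\right) Z - 4 = Z \left(3 + Z\right) - 4 = -4 + Z \left(3 + Z\right)$)
$- \frac{2608}{u{\left(t \right)}} = - \frac{2608}{-4 + \left(-140\right)^{2} + 3 \left(-140\right)} = - \frac{2608}{-4 + 19600 - 420} = - \frac{2608}{19176} = \left(-2608\right) \frac{1}{19176} = - \frac{326}{2397}$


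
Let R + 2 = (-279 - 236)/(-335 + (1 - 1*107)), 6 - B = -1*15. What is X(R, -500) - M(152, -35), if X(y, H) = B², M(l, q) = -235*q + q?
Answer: -7749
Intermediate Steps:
M(l, q) = -234*q
B = 21 (B = 6 - (-1)*15 = 6 - 1*(-15) = 6 + 15 = 21)
R = -367/441 (R = -2 + (-279 - 236)/(-335 + (1 - 1*107)) = -2 - 515/(-335 + (1 - 107)) = -2 - 515/(-335 - 106) = -2 - 515/(-441) = -2 - 515*(-1/441) = -2 + 515/441 = -367/441 ≈ -0.83220)
X(y, H) = 441 (X(y, H) = 21² = 441)
X(R, -500) - M(152, -35) = 441 - (-234)*(-35) = 441 - 1*8190 = 441 - 8190 = -7749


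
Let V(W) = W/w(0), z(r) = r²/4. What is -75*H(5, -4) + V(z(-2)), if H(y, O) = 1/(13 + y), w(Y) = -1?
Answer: -31/6 ≈ -5.1667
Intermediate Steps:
z(r) = r²/4
V(W) = -W (V(W) = W/(-1) = W*(-1) = -W)
-75*H(5, -4) + V(z(-2)) = -75/(13 + 5) - (-2)²/4 = -75/18 - 4/4 = -75*1/18 - 1*1 = -25/6 - 1 = -31/6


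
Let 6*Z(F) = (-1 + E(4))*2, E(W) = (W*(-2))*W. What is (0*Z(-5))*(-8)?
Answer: 0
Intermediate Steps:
E(W) = -2*W² (E(W) = (-2*W)*W = -2*W²)
Z(F) = -11 (Z(F) = ((-1 - 2*4²)*2)/6 = ((-1 - 2*16)*2)/6 = ((-1 - 32)*2)/6 = (-33*2)/6 = (⅙)*(-66) = -11)
(0*Z(-5))*(-8) = (0*(-11))*(-8) = 0*(-8) = 0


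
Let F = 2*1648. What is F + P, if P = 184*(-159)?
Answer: -25960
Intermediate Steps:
P = -29256
F = 3296
F + P = 3296 - 29256 = -25960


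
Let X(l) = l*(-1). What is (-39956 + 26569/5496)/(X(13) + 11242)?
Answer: -219571607/61714584 ≈ -3.5579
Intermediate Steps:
X(l) = -l
(-39956 + 26569/5496)/(X(13) + 11242) = (-39956 + 26569/5496)/(-1*13 + 11242) = (-39956 + 26569*(1/5496))/(-13 + 11242) = (-39956 + 26569/5496)/11229 = -219571607/5496*1/11229 = -219571607/61714584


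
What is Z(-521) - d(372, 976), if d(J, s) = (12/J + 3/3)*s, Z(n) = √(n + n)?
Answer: -31232/31 + I*√1042 ≈ -1007.5 + 32.28*I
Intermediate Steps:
Z(n) = √2*√n (Z(n) = √(2*n) = √2*√n)
d(J, s) = s*(1 + 12/J) (d(J, s) = (12/J + 3*(⅓))*s = (12/J + 1)*s = (1 + 12/J)*s = s*(1 + 12/J))
Z(-521) - d(372, 976) = √2*√(-521) - 976*(12 + 372)/372 = √2*(I*√521) - 976*384/372 = I*√1042 - 1*31232/31 = I*√1042 - 31232/31 = -31232/31 + I*√1042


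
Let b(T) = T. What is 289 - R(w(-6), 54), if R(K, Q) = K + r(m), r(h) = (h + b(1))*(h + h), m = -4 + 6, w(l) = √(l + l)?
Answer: 277 - 2*I*√3 ≈ 277.0 - 3.4641*I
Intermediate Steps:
w(l) = √2*√l (w(l) = √(2*l) = √2*√l)
m = 2
r(h) = 2*h*(1 + h) (r(h) = (h + 1)*(h + h) = (1 + h)*(2*h) = 2*h*(1 + h))
R(K, Q) = 12 + K (R(K, Q) = K + 2*2*(1 + 2) = K + 2*2*3 = K + 12 = 12 + K)
289 - R(w(-6), 54) = 289 - (12 + √2*√(-6)) = 289 - (12 + √2*(I*√6)) = 289 - (12 + 2*I*√3) = 289 + (-12 - 2*I*√3) = 277 - 2*I*√3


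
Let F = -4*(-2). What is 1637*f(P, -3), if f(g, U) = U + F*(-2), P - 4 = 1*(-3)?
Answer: -31103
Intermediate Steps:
F = 8
P = 1 (P = 4 + 1*(-3) = 4 - 3 = 1)
f(g, U) = -16 + U (f(g, U) = U + 8*(-2) = U - 16 = -16 + U)
1637*f(P, -3) = 1637*(-16 - 3) = 1637*(-19) = -31103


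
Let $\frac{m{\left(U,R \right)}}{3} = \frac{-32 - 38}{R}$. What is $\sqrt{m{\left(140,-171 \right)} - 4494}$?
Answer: $\frac{2 i \sqrt{3649254}}{57} \approx 67.028 i$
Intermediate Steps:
$m{\left(U,R \right)} = - \frac{210}{R}$ ($m{\left(U,R \right)} = 3 \frac{-32 - 38}{R} = 3 \left(- \frac{70}{R}\right) = - \frac{210}{R}$)
$\sqrt{m{\left(140,-171 \right)} - 4494} = \sqrt{- \frac{210}{-171} - 4494} = \sqrt{\left(-210\right) \left(- \frac{1}{171}\right) - 4494} = \sqrt{\frac{70}{57} - 4494} = \sqrt{- \frac{256088}{57}} = \frac{2 i \sqrt{3649254}}{57}$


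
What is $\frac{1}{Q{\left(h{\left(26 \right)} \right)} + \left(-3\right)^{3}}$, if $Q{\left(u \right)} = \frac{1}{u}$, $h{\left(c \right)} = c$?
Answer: $- \frac{26}{701} \approx -0.03709$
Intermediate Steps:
$\frac{1}{Q{\left(h{\left(26 \right)} \right)} + \left(-3\right)^{3}} = \frac{1}{\frac{1}{26} + \left(-3\right)^{3}} = \frac{1}{\frac{1}{26} - 27} = \frac{1}{- \frac{701}{26}} = - \frac{26}{701}$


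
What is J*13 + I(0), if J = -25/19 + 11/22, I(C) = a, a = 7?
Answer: -137/38 ≈ -3.6053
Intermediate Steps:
I(C) = 7
J = -31/38 (J = -25*1/19 + 11*(1/22) = -25/19 + ½ = -31/38 ≈ -0.81579)
J*13 + I(0) = -31/38*13 + 7 = -403/38 + 7 = -137/38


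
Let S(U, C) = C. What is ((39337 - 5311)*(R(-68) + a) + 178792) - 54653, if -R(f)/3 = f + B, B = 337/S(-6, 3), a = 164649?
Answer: 5597945555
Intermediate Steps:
B = 337/3 ≈ 112.33
R(f) = -337 - 3*f (R(f) = -3*(f + 337/3) = -3*(337/3 + f) = -337 - 3*f)
((39337 - 5311)*(R(-68) + a) + 178792) - 54653 = ((39337 - 5311)*((-337 - 3*(-68)) + 164649) + 178792) - 54653 = (34026*((-337 + 204) + 164649) + 178792) - 54653 = (34026*(-133 + 164649) + 178792) - 54653 = (34026*164516 + 178792) - 54653 = (5597821416 + 178792) - 54653 = 5598000208 - 54653 = 5597945555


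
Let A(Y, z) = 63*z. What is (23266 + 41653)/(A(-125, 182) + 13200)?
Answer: 64919/24666 ≈ 2.6319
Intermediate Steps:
(23266 + 41653)/(A(-125, 182) + 13200) = (23266 + 41653)/(63*182 + 13200) = 64919/(11466 + 13200) = 64919/24666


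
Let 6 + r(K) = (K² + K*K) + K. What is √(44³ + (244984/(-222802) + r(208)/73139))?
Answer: √5655027017462512771556002/8147757739 ≈ 291.86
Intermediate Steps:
r(K) = -6 + K + 2*K² (r(K) = -6 + ((K² + K*K) + K) = -6 + ((K² + K²) + K) = -6 + (2*K² + K) = -6 + (K + 2*K²) = -6 + K + 2*K²)
√(44³ + (244984/(-222802) + r(208)/73139)) = √(44³ + (244984/(-222802) + (-6 + 208 + 2*208²)/73139)) = √(85184 + (244984*(-1/222802) + (-6 + 208 + 2*43264)*(1/73139))) = √(85184 + (-122492/111401 + (-6 + 208 + 86528)*(1/73139))) = √(85184 + (-122492/111401 + 86730*(1/73139))) = √(85184 + (-122492/111401 + 86730/73139)) = √(85184 + 702866342/8147757739) = √(694059298105318/8147757739) = √5655027017462512771556002/8147757739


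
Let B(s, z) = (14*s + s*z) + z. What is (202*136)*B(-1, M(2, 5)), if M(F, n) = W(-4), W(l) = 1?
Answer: -384608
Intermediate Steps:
M(F, n) = 1
B(s, z) = z + 14*s + s*z
(202*136)*B(-1, M(2, 5)) = (202*136)*(1 + 14*(-1) - 1*1) = 27472*(1 - 14 - 1) = 27472*(-14) = -384608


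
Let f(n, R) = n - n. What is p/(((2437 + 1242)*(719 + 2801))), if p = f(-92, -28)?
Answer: 0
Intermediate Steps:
f(n, R) = 0
p = 0
p/(((2437 + 1242)*(719 + 2801))) = 0/(((2437 + 1242)*(719 + 2801))) = 0/((3679*3520)) = 0/12950080 = 0*(1/12950080) = 0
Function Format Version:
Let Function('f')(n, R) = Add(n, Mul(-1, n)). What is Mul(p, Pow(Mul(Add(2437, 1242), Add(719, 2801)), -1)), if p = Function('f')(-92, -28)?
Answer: 0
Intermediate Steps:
Function('f')(n, R) = 0
p = 0
Mul(p, Pow(Mul(Add(2437, 1242), Add(719, 2801)), -1)) = Mul(0, Pow(Mul(Add(2437, 1242), Add(719, 2801)), -1)) = Mul(0, Pow(Mul(3679, 3520), -1)) = Mul(0, Pow(12950080, -1)) = Mul(0, Rational(1, 12950080)) = 0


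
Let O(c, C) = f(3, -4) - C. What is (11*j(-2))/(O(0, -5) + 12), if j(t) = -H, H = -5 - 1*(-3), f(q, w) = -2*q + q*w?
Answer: -22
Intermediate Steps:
O(c, C) = -18 - C (O(c, C) = 3*(-2 - 4) - C = 3*(-6) - C = -18 - C)
H = -2 (H = -5 + 3 = -2)
j(t) = 2 (j(t) = -1*(-2) = 2)
(11*j(-2))/(O(0, -5) + 12) = (11*2)/((-18 - 1*(-5)) + 12) = 22/((-18 + 5) + 12) = 22/(-13 + 12) = 22/(-1) = 22*(-1) = -22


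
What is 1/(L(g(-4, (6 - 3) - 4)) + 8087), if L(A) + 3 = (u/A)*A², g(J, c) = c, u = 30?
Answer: 1/8054 ≈ 0.00012416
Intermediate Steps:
L(A) = -3 + 30*A (L(A) = -3 + (30/A)*A² = -3 + 30*A)
1/(L(g(-4, (6 - 3) - 4)) + 8087) = 1/((-3 + 30*((6 - 3) - 4)) + 8087) = 1/((-3 + 30*(3 - 4)) + 8087) = 1/((-3 + 30*(-1)) + 8087) = 1/((-3 - 30) + 8087) = 1/(-33 + 8087) = 1/8054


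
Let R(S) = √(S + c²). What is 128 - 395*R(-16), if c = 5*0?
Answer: 128 - 1580*I ≈ 128.0 - 1580.0*I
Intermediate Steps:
c = 0
R(S) = √S (R(S) = √(S + 0²) = √(S + 0) = √S)
128 - 395*R(-16) = 128 - 1580*I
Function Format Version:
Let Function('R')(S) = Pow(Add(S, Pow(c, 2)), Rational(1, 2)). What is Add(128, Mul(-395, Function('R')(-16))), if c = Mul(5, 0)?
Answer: Add(128, Mul(-1580, I)) ≈ Add(128.00, Mul(-1580.0, I))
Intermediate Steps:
c = 0
Function('R')(S) = Pow(S, Rational(1, 2)) (Function('R')(S) = Pow(Add(S, Pow(0, 2)), Rational(1, 2)) = Pow(Add(S, 0), Rational(1, 2)) = Pow(S, Rational(1, 2)))
Add(128, Mul(-395, Function('R')(-16))) = Add(128, Mul(-395, Pow(-16, Rational(1, 2)))) = Add(128, Mul(-395, Mul(4, I))) = Add(128, Mul(-1580, I))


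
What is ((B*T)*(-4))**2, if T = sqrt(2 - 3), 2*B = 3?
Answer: -36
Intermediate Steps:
B = 3/2 (B = (1/2)*3 = 3/2 ≈ 1.5000)
T = I (T = sqrt(-1) = I ≈ 1.0*I)
((B*T)*(-4))**2 = ((3*I/2)*(-4))**2 = (-6*I)**2 = -36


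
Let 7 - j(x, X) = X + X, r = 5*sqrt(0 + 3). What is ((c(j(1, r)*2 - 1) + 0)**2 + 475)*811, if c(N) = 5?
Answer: 405500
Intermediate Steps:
r = 5*sqrt(3) ≈ 8.6602
j(x, X) = 7 - 2*X (j(x, X) = 7 - (X + X) = 7 - 2*X)
((c(j(1, r)*2 - 1) + 0)**2 + 475)*811 = ((5 + 0)**2 + 475)*811 = (5**2 + 475)*811 = (25 + 475)*811 = 500*811 = 405500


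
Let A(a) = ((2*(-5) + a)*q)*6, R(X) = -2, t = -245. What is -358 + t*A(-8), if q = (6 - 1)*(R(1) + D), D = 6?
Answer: 528842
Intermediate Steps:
q = 20 (q = (6 - 1)*(-2 + 6) = 5*4 = 20)
A(a) = -1200 + 120*a (A(a) = ((2*(-5) + a)*20)*6 = ((-10 + a)*20)*6 = (-200 + 20*a)*6 = -1200 + 120*a)
-358 + t*A(-8) = -358 - 245*(-1200 + 120*(-8)) = -358 - 245*(-1200 - 960) = -358 - 245*(-2160) = -358 + 529200 = 528842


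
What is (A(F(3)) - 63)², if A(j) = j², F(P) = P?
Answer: 2916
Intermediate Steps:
(A(F(3)) - 63)² = (3² - 63)² = (9 - 63)² = (-54)² = 2916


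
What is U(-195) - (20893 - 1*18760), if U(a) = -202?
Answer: -2335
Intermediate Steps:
U(-195) - (20893 - 1*18760) = -202 - (20893 - 1*18760) = -202 - (20893 - 18760) = -202 - 1*2133 = -202 - 2133 = -2335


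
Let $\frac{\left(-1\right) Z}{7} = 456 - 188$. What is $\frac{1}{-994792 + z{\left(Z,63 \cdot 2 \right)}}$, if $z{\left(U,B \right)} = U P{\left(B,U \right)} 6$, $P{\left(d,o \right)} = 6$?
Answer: $- \frac{1}{1062328} \approx -9.4133 \cdot 10^{-7}$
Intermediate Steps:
$Z = -1876$ ($Z = - 7 \left(456 - 188\right) = \left(-7\right) 268 = -1876$)
$z{\left(U,B \right)} = 36 U$ ($z{\left(U,B \right)} = U 6 \cdot 6 = 6 U 6 = 36 U$)
$\frac{1}{-994792 + z{\left(Z,63 \cdot 2 \right)}} = \frac{1}{-994792 + 36 \left(-1876\right)} = \frac{1}{-994792 - 67536} = \frac{1}{-1062328} = - \frac{1}{1062328}$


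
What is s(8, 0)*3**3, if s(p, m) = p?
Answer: 216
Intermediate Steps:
s(8, 0)*3**3 = 8*3**3 = 8*27 = 216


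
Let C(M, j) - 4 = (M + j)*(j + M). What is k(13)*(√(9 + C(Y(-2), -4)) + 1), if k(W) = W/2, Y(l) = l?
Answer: 52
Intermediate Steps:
C(M, j) = 4 + (M + j)² (C(M, j) = 4 + (M + j)*(j + M) = 4 + (M + j)*(M + j) = 4 + (M + j)²)
k(W) = W/2 (k(W) = W*(½) = W/2)
k(13)*(√(9 + C(Y(-2), -4)) + 1) = ((½)*13)*(√(9 + (4 + (-2 - 4)²)) + 1) = 13*(√(9 + (4 + (-6)²)) + 1)/2 = 13*(√(9 + (4 + 36)) + 1)/2 = 13*(√(9 + 40) + 1)/2 = 13*(√49 + 1)/2 = 13*(7 + 1)/2 = (13/2)*8 = 52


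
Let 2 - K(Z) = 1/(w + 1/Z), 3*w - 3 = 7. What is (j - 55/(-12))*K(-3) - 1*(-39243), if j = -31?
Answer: 1411163/36 ≈ 39199.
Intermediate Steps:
w = 10/3 (w = 1 + (1/3)*7 = 1 + 7/3 = 10/3 ≈ 3.3333)
K(Z) = 2 - 1/(10/3 + 1/Z)
(j - 55/(-12))*K(-3) - 1*(-39243) = (-31 - 55/(-12))*((6 + 17*(-3))/(3 + 10*(-3))) - 1*(-39243) = (-31 - 55*(-1/12))*((6 - 51)/(3 - 30)) + 39243 = (-31 + 55/12)*(-45/(-27)) + 39243 = -(-317)*(-45)/324 + 39243 = -317/12*5/3 + 39243 = -1585/36 + 39243 = 1411163/36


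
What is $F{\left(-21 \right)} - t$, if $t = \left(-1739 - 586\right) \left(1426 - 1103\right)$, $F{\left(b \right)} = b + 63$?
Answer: $751017$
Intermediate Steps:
$F{\left(b \right)} = 63 + b$
$t = -750975$ ($t = \left(-2325\right) 323 = -750975$)
$F{\left(-21 \right)} - t = \left(63 - 21\right) - -750975 = 42 + 750975 = 751017$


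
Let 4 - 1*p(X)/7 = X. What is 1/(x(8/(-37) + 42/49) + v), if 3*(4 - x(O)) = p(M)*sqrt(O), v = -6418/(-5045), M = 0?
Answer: -22342120515/118810999334 - 76356075*sqrt(42994)/59405499667 ≈ -0.45456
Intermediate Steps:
p(X) = 28 - 7*X
v = 6418/5045 (v = -6418*(-1/5045) = 6418/5045 ≈ 1.2722)
x(O) = 4 - 28*sqrt(O)/3 (x(O) = 4 - (28 - 7*0)*sqrt(O)/3 = 4 - (28 + 0)*sqrt(O)/3 = 4 - 28*sqrt(O)/3)
1/(x(8/(-37) + 42/49) + v) = 1/((4 - 28*sqrt(8/(-37) + 42/49)/3) + 6418/5045) = 1/((4 - 28*sqrt(8*(-1/37) + 42*(1/49))/3) + 6418/5045) = 1/((4 - 28*sqrt(-8/37 + 6/7)/3) + 6418/5045) = 1/((4 - 4*sqrt(42994)/111) + 6418/5045) = 1/(26598/5045 - 4*sqrt(42994)/111)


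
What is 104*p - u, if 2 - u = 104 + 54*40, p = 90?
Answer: 11622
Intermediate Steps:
u = -2262 (u = 2 - (104 + 54*40) = 2 - (104 + 2160) = 2 - 1*2264 = 2 - 2264 = -2262)
104*p - u = 104*90 - 1*(-2262) = 9360 + 2262 = 11622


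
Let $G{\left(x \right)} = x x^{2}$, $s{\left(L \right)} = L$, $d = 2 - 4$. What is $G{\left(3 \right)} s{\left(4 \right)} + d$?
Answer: $106$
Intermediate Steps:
$d = -2$
$G{\left(x \right)} = x^{3}$
$G{\left(3 \right)} s{\left(4 \right)} + d = 3^{3} \cdot 4 - 2 = 27 \cdot 4 - 2 = 108 - 2 = 106$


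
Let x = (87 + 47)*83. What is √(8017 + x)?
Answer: √19139 ≈ 138.34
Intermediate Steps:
x = 11122 (x = 134*83 = 11122)
√(8017 + x) = √(8017 + 11122) = √19139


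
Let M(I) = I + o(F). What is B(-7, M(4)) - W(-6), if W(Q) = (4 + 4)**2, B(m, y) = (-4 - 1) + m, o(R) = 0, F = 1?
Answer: -76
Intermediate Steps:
M(I) = I (M(I) = I + 0 = I)
B(m, y) = -5 + m
W(Q) = 64 (W(Q) = 8**2 = 64)
B(-7, M(4)) - W(-6) = (-5 - 7) - 1*64 = -12 - 64 = -76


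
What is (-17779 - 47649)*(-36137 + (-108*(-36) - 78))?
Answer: 2115090956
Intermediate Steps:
(-17779 - 47649)*(-36137 + (-108*(-36) - 78)) = -65428*(-36137 + (3888 - 78)) = -65428*(-36137 + 3810) = -65428*(-32327) = 2115090956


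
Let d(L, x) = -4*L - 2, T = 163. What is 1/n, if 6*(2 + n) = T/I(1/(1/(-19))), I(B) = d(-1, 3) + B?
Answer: -102/367 ≈ -0.27793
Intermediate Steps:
d(L, x) = -2 - 4*L
I(B) = 2 + B (I(B) = (-2 - 4*(-1)) + B = (-2 + 4) + B = 2 + B)
n = -367/102 (n = -2 + (163/(2 + 1/(1/(-19))))/6 = -2 + (163/(2 + 1/(-1/19)))/6 = -2 + (163/(2 - 19))/6 = -2 + (163/(-17))/6 = -2 + (163*(-1/17))/6 = -2 + (⅙)*(-163/17) = -2 - 163/102 = -367/102 ≈ -3.5980)
1/n = 1/(-367/102) = -102/367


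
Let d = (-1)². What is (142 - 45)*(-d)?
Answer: -97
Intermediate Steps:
d = 1
(142 - 45)*(-d) = (142 - 45)*(-1*1) = 97*(-1) = -97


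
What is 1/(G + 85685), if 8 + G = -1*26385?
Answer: 1/59292 ≈ 1.6866e-5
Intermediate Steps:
G = -26393 (G = -8 - 1*26385 = -8 - 26385 = -26393)
1/(G + 85685) = 1/(-26393 + 85685) = 1/59292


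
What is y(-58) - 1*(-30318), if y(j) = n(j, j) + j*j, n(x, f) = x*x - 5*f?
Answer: 37336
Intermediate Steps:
n(x, f) = x² - 5*f
y(j) = -5*j + 2*j² (y(j) = (j² - 5*j) + j*j = (j² - 5*j) + j² = -5*j + 2*j²)
y(-58) - 1*(-30318) = -58*(-5 + 2*(-58)) - 1*(-30318) = -58*(-5 - 116) + 30318 = -58*(-121) + 30318 = 7018 + 30318 = 37336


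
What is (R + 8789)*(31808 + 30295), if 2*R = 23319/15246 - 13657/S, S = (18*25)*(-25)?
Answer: 1733941733068577/3176250 ≈ 5.4591e+8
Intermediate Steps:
S = -11250 (S = 450*(-25) = -11250)
R = 13070927/9528750 (R = (23319/15246 - 13657/(-11250))/2 = (23319*(1/15246) - 13657*(-1/11250))/2 = (2591/1694 + 13657/11250)/2 = (1/2)*(13070927/4764375) = 13070927/9528750 ≈ 1.3717)
(R + 8789)*(31808 + 30295) = (13070927/9528750 + 8789)*(31808 + 30295) = (83761254677/9528750)*62103 = 1733941733068577/3176250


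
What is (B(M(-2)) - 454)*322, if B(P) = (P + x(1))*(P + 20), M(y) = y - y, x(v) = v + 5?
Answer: -107548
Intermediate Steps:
x(v) = 5 + v
M(y) = 0
B(P) = (6 + P)*(20 + P) (B(P) = (P + (5 + 1))*(P + 20) = (P + 6)*(20 + P) = (6 + P)*(20 + P))
(B(M(-2)) - 454)*322 = ((120 + 0**2 + 26*0) - 454)*322 = ((120 + 0 + 0) - 454)*322 = (120 - 454)*322 = -334*322 = -107548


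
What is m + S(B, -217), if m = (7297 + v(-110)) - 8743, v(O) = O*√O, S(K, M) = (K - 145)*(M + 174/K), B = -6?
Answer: 35700 - 110*I*√110 ≈ 35700.0 - 1153.7*I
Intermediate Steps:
S(K, M) = (-145 + K)*(M + 174/K)
v(O) = O^(3/2)
m = -1446 - 110*I*√110 (m = (7297 + (-110)^(3/2)) - 8743 = (7297 - 110*I*√110) - 8743 = -1446 - 110*I*√110 ≈ -1446.0 - 1153.7*I)
m + S(B, -217) = (-1446 - 110*I*√110) + (174 - 25230/(-6) - 145*(-217) - 6*(-217)) = (-1446 - 110*I*√110) + (174 - 25230*(-⅙) + 31465 + 1302) = (-1446 - 110*I*√110) + (174 + 4205 + 31465 + 1302) = (-1446 - 110*I*√110) + 37146 = 35700 - 110*I*√110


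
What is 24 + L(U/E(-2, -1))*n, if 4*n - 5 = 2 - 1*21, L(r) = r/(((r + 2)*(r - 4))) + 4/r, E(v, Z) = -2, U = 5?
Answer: 2099/65 ≈ 32.292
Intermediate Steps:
L(r) = 4/r + r/((-4 + r)*(2 + r)) (L(r) = r/(((2 + r)*(-4 + r))) + 4/r = r/(((-4 + r)*(2 + r))) + 4/r = r*(1/((-4 + r)*(2 + r))) + 4/r = r/((-4 + r)*(2 + r)) + 4/r = 4/r + r/((-4 + r)*(2 + r)))
n = -7/2 (n = 5/4 + (2 - 1*21)/4 = 5/4 + (2 - 21)/4 = 5/4 + (¼)*(-19) = 5/4 - 19/4 = -7/2 ≈ -3.5000)
24 + L(U/E(-2, -1))*n = 24 + ((32 - 5*(5/(-2))² + 8*(5/(-2)))/(((5/(-2)))*(8 - (5/(-2))² + 2*(5/(-2)))))*(-7/2) = 24 + ((32 - 5*(5*(-½))² + 8*(5*(-½)))/(((5*(-½)))*(8 - (5*(-½))² + 2*(5*(-½)))))*(-7/2) = 24 + ((32 - 5*(-5/2)² + 8*(-5/2))/((-5/2)*(8 - (-5/2)² + 2*(-5/2))))*(-7/2) = 24 - 2*(32 - 5*25/4 - 20)/(5*(8 - 1*25/4 - 5))*(-7/2) = 24 - 2*(32 - 125/4 - 20)/(5*(8 - 25/4 - 5))*(-7/2) = 24 - ⅖*(-77/4)/(-13/4)*(-7/2) = 24 - ⅖*(-4/13)*(-77/4)*(-7/2) = 24 - 154/65*(-7/2) = 24 + 539/65 = 2099/65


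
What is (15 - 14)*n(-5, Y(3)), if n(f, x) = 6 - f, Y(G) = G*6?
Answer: 11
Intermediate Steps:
Y(G) = 6*G
(15 - 14)*n(-5, Y(3)) = (15 - 14)*(6 - 1*(-5)) = 1*(6 + 5) = 1*11 = 11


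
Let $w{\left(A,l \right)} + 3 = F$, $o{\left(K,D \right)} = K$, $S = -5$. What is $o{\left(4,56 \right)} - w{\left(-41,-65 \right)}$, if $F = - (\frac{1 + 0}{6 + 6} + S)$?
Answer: $\frac{25}{12} \approx 2.0833$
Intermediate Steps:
$F = \frac{59}{12}$ ($F = - (\frac{1 + 0}{6 + 6} - 5) = - (1 \cdot \frac{1}{12} - 5) = - (\frac{1}{12} - 5) = \left(-1\right) \left(- \frac{59}{12}\right) = \frac{59}{12} \approx 4.9167$)
$w{\left(A,l \right)} = \frac{23}{12}$ ($w{\left(A,l \right)} = -3 + \frac{59}{12} = \frac{23}{12}$)
$o{\left(4,56 \right)} - w{\left(-41,-65 \right)} = 4 - \frac{23}{12} = \frac{25}{12}$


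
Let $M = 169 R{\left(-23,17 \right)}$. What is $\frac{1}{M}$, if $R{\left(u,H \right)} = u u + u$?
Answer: $\frac{1}{85514} \approx 1.1694 \cdot 10^{-5}$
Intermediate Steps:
$R{\left(u,H \right)} = u + u^{2}$ ($R{\left(u,H \right)} = u^{2} + u = u + u^{2}$)
$M = 85514$ ($M = 169 \left(- 23 \left(1 - 23\right)\right) = 169 \left(\left(-23\right) \left(-22\right)\right) = 169 \cdot 506 = 85514$)
$\frac{1}{M} = \frac{1}{85514}$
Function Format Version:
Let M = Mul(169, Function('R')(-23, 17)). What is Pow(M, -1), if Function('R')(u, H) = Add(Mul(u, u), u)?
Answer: Rational(1, 85514) ≈ 1.1694e-5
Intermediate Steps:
Function('R')(u, H) = Add(u, Pow(u, 2)) (Function('R')(u, H) = Add(Pow(u, 2), u) = Add(u, Pow(u, 2)))
M = 85514 (M = Mul(169, Mul(-23, Add(1, -23))) = Mul(169, Mul(-23, -22)) = Mul(169, 506) = 85514)
Pow(M, -1) = Pow(85514, -1) = Rational(1, 85514)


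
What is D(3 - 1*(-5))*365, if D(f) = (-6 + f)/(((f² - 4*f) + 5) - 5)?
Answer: 365/16 ≈ 22.813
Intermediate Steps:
D(f) = (-6 + f)/(f² - 4*f) (D(f) = (-6 + f)/((5 + f² - 4*f) - 5) = (-6 + f)/(f² - 4*f))
D(3 - 1*(-5))*365 = ((-6 + (3 - 1*(-5)))/((3 - 1*(-5))*(-4 + (3 - 1*(-5)))))*365 = ((-6 + (3 + 5))/((3 + 5)*(-4 + (3 + 5))))*365 = ((-6 + 8)/(8*(-4 + 8)))*365 = ((⅛)*2/4)*365 = ((⅛)*(¼)*2)*365 = (1/16)*365 = 365/16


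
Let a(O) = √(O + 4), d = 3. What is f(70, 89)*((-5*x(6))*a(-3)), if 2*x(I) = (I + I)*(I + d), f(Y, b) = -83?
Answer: 22410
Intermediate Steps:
x(I) = I*(3 + I) (x(I) = ((I + I)*(I + 3))/2 = ((2*I)*(3 + I))/2 = (2*I*(3 + I))/2 = I*(3 + I))
a(O) = √(4 + O)
f(70, 89)*((-5*x(6))*a(-3)) = -83*(-30*(3 + 6))*√(4 - 3) = -83*(-30*9)*√1 = -83*(-5*54) = -(-22410) = -83*(-270) = 22410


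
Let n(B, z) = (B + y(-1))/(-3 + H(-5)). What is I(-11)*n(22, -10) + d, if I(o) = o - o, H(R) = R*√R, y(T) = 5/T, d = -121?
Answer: -121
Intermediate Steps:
H(R) = R^(3/2)
n(B, z) = (-5 + B)/(-3 - 5*I*√5) (n(B, z) = (B + 5/(-1))/(-3 + (-5)^(3/2)) = (B + 5*(-1))/(-3 - 5*I*√5) = (B - 5)/(-3 - 5*I*√5) = (-5 + B)/(-3 - 5*I*√5))
I(o) = 0
I(-11)*n(22, -10) + d = 0*(-(-5 + 22)/(3 + 5*I*√5)) - 121 = 0*(-1*17/(3 + 5*I*√5)) - 121 = 0*(-17/(3 + 5*I*√5)) - 121 = 0 - 121 = -121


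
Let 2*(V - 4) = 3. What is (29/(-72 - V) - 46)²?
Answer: 51667344/24025 ≈ 2150.6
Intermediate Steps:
V = 11/2 (V = 4 + (½)*3 = 4 + 3/2 = 11/2 ≈ 5.5000)
(29/(-72 - V) - 46)² = (29/(-72 - 1*11/2) - 46)² = (29/(-72 - 11/2) - 46)² = (29/(-155/2) - 46)² = (29*(-2/155) - 46)² = (-58/155 - 46)² = (-7188/155)² = 51667344/24025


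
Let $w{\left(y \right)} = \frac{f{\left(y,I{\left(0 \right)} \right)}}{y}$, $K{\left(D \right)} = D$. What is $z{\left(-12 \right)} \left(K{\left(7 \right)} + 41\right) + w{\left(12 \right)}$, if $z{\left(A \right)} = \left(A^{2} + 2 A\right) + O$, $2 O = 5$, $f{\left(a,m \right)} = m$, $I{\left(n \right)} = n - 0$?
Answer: $5880$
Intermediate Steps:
$I{\left(n \right)} = n$ ($I{\left(n \right)} = n + 0 = n$)
$O = \frac{5}{2}$ ($O = \frac{1}{2} \cdot 5 = \frac{5}{2} \approx 2.5$)
$z{\left(A \right)} = \frac{5}{2} + A^{2} + 2 A$ ($z{\left(A \right)} = \left(A^{2} + 2 A\right) + \frac{5}{2} = \frac{5}{2} + A^{2} + 2 A$)
$w{\left(y \right)} = 0$ ($w{\left(y \right)} = \frac{0}{y} = 0$)
$z{\left(-12 \right)} \left(K{\left(7 \right)} + 41\right) + w{\left(12 \right)} = \left(\frac{5}{2} + \left(-12\right)^{2} + 2 \left(-12\right)\right) \left(7 + 41\right) + 0 = \left(\frac{5}{2} + 144 - 24\right) 48 + 0 = \frac{245}{2} \cdot 48 + 0 = 5880 + 0 = 5880$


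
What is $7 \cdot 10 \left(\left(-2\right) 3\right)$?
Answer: $-420$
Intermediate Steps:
$7 \cdot 10 \left(\left(-2\right) 3\right) = 70 \left(-6\right) = -420$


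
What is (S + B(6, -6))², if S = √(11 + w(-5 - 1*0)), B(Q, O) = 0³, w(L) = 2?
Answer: 13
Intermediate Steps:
B(Q, O) = 0
S = √13 (S = √(11 + 2) = √13 ≈ 3.6056)
(S + B(6, -6))² = (√13 + 0)² = (√13)² = 13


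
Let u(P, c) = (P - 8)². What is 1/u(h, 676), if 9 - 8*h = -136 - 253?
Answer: 16/27889 ≈ 0.00057370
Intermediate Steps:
h = 199/4 (h = 9/8 - (-136 - 253)/8 = 9/8 - ⅛*(-389) = 9/8 + 389/8 = 199/4 ≈ 49.750)
u(P, c) = (-8 + P)²
1/u(h, 676) = 1/((-8 + 199/4)²) = 1/((167/4)²) = 1/(27889/16) = 16/27889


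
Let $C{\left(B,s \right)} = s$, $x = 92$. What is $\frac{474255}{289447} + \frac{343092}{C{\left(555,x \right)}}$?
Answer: $\frac{24837645396}{6657281} \approx 3730.9$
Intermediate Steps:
$\frac{474255}{289447} + \frac{343092}{C{\left(555,x \right)}} = \frac{474255}{289447} + \frac{343092}{92} = 474255 \cdot \frac{1}{289447} + 343092 \cdot \frac{1}{92} = \frac{474255}{289447} + \frac{85773}{23} = \frac{24837645396}{6657281}$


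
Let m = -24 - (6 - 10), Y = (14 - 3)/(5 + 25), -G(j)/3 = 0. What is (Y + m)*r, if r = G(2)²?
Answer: 0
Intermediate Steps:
G(j) = 0 (G(j) = -3*0 = 0)
r = 0 (r = 0² = 0)
Y = 11/30 ≈ 0.36667
m = -20 (m = -24 - 1*(-4) = -24 + 4 = -20)
(Y + m)*r = (11/30 - 20)*0 = -589/30*0 = 0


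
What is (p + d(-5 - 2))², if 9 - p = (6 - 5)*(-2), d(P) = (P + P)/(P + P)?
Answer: 144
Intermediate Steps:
d(P) = 1 (d(P) = (2*P)/((2*P)) = (2*P)*(1/(2*P)) = 1)
p = 11 (p = 9 - (6 - 5)*(-2) = 9 - (-2) = 9 - 1*(-2) = 9 + 2 = 11)
(p + d(-5 - 2))² = (11 + 1)² = 12² = 144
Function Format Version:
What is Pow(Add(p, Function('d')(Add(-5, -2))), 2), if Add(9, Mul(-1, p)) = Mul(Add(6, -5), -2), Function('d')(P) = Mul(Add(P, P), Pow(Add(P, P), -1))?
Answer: 144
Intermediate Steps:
Function('d')(P) = 1 (Function('d')(P) = Mul(Mul(2, P), Pow(Mul(2, P), -1)) = Mul(Mul(2, P), Mul(Rational(1, 2), Pow(P, -1))) = 1)
p = 11 (p = Add(9, Mul(-1, Mul(Add(6, -5), -2))) = Add(9, Mul(-1, Mul(1, -2))) = Add(9, Mul(-1, -2)) = Add(9, 2) = 11)
Pow(Add(p, Function('d')(Add(-5, -2))), 2) = Pow(Add(11, 1), 2) = Pow(12, 2) = 144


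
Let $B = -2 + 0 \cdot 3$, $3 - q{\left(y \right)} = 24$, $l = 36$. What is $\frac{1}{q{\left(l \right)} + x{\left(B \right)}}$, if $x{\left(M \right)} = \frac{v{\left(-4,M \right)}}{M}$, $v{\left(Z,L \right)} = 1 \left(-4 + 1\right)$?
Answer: $- \frac{2}{39} \approx -0.051282$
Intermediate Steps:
$q{\left(y \right)} = -21$ ($q{\left(y \right)} = 3 - 24 = -21$)
$v{\left(Z,L \right)} = -3$ ($v{\left(Z,L \right)} = 1 \left(-3\right) = -3$)
$B = -2$ ($B = -2 + 0 = -2$)
$x{\left(M \right)} = - \frac{3}{M}$
$\frac{1}{q{\left(l \right)} + x{\left(B \right)}} = \frac{1}{-21 - \frac{3}{-2}} = \frac{1}{-21 - - \frac{3}{2}} = \frac{1}{-21 + \frac{3}{2}} = \frac{1}{- \frac{39}{2}} = - \frac{2}{39}$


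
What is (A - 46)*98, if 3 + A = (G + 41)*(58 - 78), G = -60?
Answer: 32438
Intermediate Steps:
A = 377 (A = -3 + (-60 + 41)*(58 - 78) = -3 - 19*(-20) = -3 + 380 = 377)
(A - 46)*98 = (377 - 46)*98 = 331*98 = 32438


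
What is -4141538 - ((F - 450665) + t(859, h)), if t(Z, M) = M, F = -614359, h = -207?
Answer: -3076307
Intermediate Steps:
-4141538 - ((F - 450665) + t(859, h)) = -4141538 - ((-614359 - 450665) - 207) = -4141538 - (-1065024 - 207) = -4141538 - 1*(-1065231) = -4141538 + 1065231 = -3076307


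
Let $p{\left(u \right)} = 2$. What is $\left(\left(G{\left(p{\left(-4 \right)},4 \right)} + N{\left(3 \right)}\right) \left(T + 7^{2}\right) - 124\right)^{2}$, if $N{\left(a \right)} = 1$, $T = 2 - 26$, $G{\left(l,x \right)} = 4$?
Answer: $1$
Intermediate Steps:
$T = -24$ ($T = 2 - 26 = -24$)
$\left(\left(G{\left(p{\left(-4 \right)},4 \right)} + N{\left(3 \right)}\right) \left(T + 7^{2}\right) - 124\right)^{2} = \left(\left(4 + 1\right) \left(-24 + 7^{2}\right) - 124\right)^{2} = \left(5 \left(-24 + 49\right) - 124\right)^{2} = \left(5 \cdot 25 - 124\right)^{2} = \left(125 - 124\right)^{2} = 1^{2} = 1$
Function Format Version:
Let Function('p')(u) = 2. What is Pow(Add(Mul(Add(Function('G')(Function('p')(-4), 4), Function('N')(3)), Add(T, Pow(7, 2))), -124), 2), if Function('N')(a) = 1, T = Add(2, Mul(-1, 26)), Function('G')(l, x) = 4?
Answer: 1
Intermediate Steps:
T = -24 (T = Add(2, -26) = -24)
Pow(Add(Mul(Add(Function('G')(Function('p')(-4), 4), Function('N')(3)), Add(T, Pow(7, 2))), -124), 2) = Pow(Add(Mul(Add(4, 1), Add(-24, Pow(7, 2))), -124), 2) = Pow(Add(Mul(5, Add(-24, 49)), -124), 2) = Pow(Add(Mul(5, 25), -124), 2) = Pow(Add(125, -124), 2) = Pow(1, 2) = 1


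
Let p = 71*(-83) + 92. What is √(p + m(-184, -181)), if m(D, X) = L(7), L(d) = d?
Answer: I*√5794 ≈ 76.118*I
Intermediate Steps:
m(D, X) = 7
p = -5801 (p = -5893 + 92 = -5801)
√(p + m(-184, -181)) = √(-5801 + 7) = √(-5794) = I*√5794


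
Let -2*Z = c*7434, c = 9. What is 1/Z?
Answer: -1/33453 ≈ -2.9893e-5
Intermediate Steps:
Z = -33453 (Z = -9*7434/2 = -½*66906 = -33453)
1/Z = 1/(-33453) = -1/33453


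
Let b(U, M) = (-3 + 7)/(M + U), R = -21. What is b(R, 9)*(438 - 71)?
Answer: -367/3 ≈ -122.33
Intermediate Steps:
b(U, M) = 4/(M + U)
b(R, 9)*(438 - 71) = (4/(9 - 21))*(438 - 71) = (4/(-12))*367 = (4*(-1/12))*367 = -1/3*367 = -367/3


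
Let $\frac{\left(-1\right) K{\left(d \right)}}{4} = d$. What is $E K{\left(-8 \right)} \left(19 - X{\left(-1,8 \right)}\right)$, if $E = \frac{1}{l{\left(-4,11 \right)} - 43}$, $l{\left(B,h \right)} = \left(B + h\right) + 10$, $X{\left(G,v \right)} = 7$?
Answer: $- \frac{192}{13} \approx -14.769$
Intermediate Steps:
$l{\left(B,h \right)} = 10 + B + h$
$K{\left(d \right)} = - 4 d$
$E = - \frac{1}{26}$ ($E = \frac{1}{\left(10 - 4 + 11\right) - 43} = \frac{1}{17 - 43} = \frac{1}{-26} = - \frac{1}{26} \approx -0.038462$)
$E K{\left(-8 \right)} \left(19 - X{\left(-1,8 \right)}\right) = - \frac{\left(-4\right) \left(-8\right)}{26} \left(19 - 7\right) = \left(- \frac{1}{26}\right) 32 \left(19 - 7\right) = \left(- \frac{16}{13}\right) 12 = - \frac{192}{13}$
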